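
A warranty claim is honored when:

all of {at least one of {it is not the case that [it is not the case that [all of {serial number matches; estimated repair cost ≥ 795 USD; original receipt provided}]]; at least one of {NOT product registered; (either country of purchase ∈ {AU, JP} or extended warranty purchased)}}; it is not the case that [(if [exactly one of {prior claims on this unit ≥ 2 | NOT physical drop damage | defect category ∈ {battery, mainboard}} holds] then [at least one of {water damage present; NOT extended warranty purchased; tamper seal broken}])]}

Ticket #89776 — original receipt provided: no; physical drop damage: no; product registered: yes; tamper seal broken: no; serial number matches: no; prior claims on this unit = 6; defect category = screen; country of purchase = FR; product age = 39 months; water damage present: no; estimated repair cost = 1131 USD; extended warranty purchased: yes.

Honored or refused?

Atomic conditions:
  serial number matches: no → false
  estimated repair cost ≥ 795 USD: 1131 ≥ 795 is true
  original receipt provided: no → false
  NOT product registered: yes → false
  country of purchase ∈ {AU, JP}: FR is not in the set → false
  extended warranty purchased: yes → true
  prior claims on this unit ≥ 2: 6 ≥ 2 is true
  NOT physical drop damage: no → true
  defect category ∈ {battery, mainboard}: screen is not in the set → false
  water damage present: no → false
  NOT extended warranty purchased: yes → false
  tamper seal broken: no → false
Combine:
[1.1.1.1] false AND true AND false = false
[1.1.1] NOT false = true
[1.1] NOT true = false
[1.2.2] false OR true = true
[1.2] false OR true = true
[1] false OR true = true
[2.1.1] exactly-one(true, true, false) = false
[2.1.2] false OR false OR false = false
[2.1] false → false (antecedent false ⇒ implication holds) = true
[2] NOT true = false
[root] true AND false = false
Overall: false → refused

Refused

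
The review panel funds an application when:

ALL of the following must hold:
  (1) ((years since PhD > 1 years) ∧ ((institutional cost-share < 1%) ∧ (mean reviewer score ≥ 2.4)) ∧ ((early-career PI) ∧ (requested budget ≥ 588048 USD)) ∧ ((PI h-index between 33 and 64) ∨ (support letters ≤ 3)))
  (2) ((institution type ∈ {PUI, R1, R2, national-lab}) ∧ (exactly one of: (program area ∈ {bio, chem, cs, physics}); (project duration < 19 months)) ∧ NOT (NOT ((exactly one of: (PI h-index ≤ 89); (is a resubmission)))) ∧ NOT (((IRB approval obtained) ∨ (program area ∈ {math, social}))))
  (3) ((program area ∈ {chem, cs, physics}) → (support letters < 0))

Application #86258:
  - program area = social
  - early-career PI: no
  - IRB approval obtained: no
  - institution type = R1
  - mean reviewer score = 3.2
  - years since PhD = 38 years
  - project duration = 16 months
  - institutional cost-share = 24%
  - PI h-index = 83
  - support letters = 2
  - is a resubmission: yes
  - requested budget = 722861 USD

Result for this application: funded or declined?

Atomic conditions:
  years since PhD > 1 years: 38 > 1 is true
  institutional cost-share < 1%: 24 < 1 is false
  mean reviewer score ≥ 2.4: 3.2 ≥ 2.4 is true
  early-career PI: no → false
  requested budget ≥ 588048 USD: 722861 ≥ 588048 is true
  PI h-index between 33 and 64: 83 in [33, 64] is false
  support letters ≤ 3: 2 ≤ 3 is true
  institution type ∈ {PUI, R1, R2, national-lab}: R1 is in the set → true
  program area ∈ {bio, chem, cs, physics}: social is not in the set → false
  project duration < 19 months: 16 < 19 is true
  PI h-index ≤ 89: 83 ≤ 89 is true
  is a resubmission: yes → true
  IRB approval obtained: no → false
  program area ∈ {math, social}: social is in the set → true
  program area ∈ {chem, cs, physics}: social is not in the set → false
  support letters < 0: 2 < 0 is false
Combine:
[1.2] false AND true = false
[1.3] false AND true = false
[1.4] false OR true = true
[1] true AND false AND false AND true = false
[2.2] exactly-one(false, true) = true
[2.3.1.1] exactly-one(true, true) = false
[2.3.1] NOT false = true
[2.3] NOT true = false
[2.4.1] false OR true = true
[2.4] NOT true = false
[2] true AND true AND false AND false = false
[3] false → false (antecedent false ⇒ implication holds) = true
[root] false AND false AND true = false
Overall: false → declined

Declined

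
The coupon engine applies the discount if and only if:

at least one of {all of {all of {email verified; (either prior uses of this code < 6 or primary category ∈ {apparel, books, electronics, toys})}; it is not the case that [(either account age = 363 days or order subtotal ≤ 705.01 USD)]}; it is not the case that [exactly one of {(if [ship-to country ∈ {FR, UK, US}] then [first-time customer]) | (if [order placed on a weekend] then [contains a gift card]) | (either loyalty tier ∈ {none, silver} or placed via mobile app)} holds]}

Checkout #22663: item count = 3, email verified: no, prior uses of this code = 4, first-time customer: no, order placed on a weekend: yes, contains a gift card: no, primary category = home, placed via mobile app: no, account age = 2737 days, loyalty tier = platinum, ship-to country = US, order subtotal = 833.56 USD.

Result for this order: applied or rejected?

Atomic conditions:
  email verified: no → false
  prior uses of this code < 6: 4 < 6 is true
  primary category ∈ {apparel, books, electronics, toys}: home is not in the set → false
  account age = 363 days: 2737 == 363 is false
  order subtotal ≤ 705.01 USD: 833.56 ≤ 705.01 is false
  ship-to country ∈ {FR, UK, US}: US is in the set → true
  first-time customer: no → false
  order placed on a weekend: yes → true
  contains a gift card: no → false
  loyalty tier ∈ {none, silver}: platinum is not in the set → false
  placed via mobile app: no → false
Combine:
[1.1.2] true OR false = true
[1.1] false AND true = false
[1.2.1] false OR false = false
[1.2] NOT false = true
[1] false AND true = false
[2.1.1] true → false = false
[2.1.2] true → false = false
[2.1.3] false OR false = false
[2.1] exactly-one(false, false, false) = false
[2] NOT false = true
[root] false OR true = true
Overall: true → applied

Applied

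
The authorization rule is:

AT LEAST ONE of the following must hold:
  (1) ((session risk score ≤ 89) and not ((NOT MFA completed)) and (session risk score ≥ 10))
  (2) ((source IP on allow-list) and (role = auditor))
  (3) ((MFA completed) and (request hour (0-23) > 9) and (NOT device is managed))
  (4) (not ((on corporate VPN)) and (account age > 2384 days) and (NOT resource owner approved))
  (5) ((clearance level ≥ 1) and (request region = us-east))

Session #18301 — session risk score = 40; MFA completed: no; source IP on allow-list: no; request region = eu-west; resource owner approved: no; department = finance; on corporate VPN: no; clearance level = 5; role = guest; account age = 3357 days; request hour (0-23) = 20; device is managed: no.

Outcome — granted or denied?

Atomic conditions:
  session risk score ≤ 89: 40 ≤ 89 is true
  NOT MFA completed: no → true
  session risk score ≥ 10: 40 ≥ 10 is true
  source IP on allow-list: no → false
  role = auditor: guest == auditor is false
  MFA completed: no → false
  request hour (0-23) > 9: 20 > 9 is true
  NOT device is managed: no → true
  on corporate VPN: no → false
  account age > 2384 days: 3357 > 2384 is true
  NOT resource owner approved: no → true
  clearance level ≥ 1: 5 ≥ 1 is true
  request region = us-east: eu-west == us-east is false
Combine:
[1.2] NOT true = false
[1] true AND false AND true = false
[2] false AND false = false
[3] false AND true AND true = false
[4.1] NOT false = true
[4] true AND true AND true = true
[5] true AND false = false
[root] false OR false OR false OR true OR false = true
Overall: true → granted

Granted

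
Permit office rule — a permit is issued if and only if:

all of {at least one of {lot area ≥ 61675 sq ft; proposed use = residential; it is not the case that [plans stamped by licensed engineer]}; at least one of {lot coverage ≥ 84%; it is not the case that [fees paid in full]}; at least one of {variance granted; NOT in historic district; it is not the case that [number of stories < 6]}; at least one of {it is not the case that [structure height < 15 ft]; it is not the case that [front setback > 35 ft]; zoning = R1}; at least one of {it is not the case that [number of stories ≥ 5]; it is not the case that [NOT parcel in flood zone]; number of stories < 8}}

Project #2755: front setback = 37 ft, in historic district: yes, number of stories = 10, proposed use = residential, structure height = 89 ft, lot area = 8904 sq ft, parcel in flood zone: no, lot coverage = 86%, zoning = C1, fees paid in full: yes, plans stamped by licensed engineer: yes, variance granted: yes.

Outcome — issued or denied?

Atomic conditions:
  lot area ≥ 61675 sq ft: 8904 ≥ 61675 is false
  proposed use = residential: residential == residential is true
  plans stamped by licensed engineer: yes → true
  lot coverage ≥ 84%: 86 ≥ 84 is true
  fees paid in full: yes → true
  variance granted: yes → true
  NOT in historic district: yes → false
  number of stories < 6: 10 < 6 is false
  structure height < 15 ft: 89 < 15 is false
  front setback > 35 ft: 37 > 35 is true
  zoning = R1: C1 == R1 is false
  number of stories ≥ 5: 10 ≥ 5 is true
  NOT parcel in flood zone: no → true
  number of stories < 8: 10 < 8 is false
Combine:
[1.3] NOT true = false
[1] false OR true OR false = true
[2.2] NOT true = false
[2] true OR false = true
[3.3] NOT false = true
[3] true OR false OR true = true
[4.1] NOT false = true
[4.2] NOT true = false
[4] true OR false OR false = true
[5.1] NOT true = false
[5.2] NOT true = false
[5] false OR false OR false = false
[root] true AND true AND true AND true AND false = false
Overall: false → denied

Denied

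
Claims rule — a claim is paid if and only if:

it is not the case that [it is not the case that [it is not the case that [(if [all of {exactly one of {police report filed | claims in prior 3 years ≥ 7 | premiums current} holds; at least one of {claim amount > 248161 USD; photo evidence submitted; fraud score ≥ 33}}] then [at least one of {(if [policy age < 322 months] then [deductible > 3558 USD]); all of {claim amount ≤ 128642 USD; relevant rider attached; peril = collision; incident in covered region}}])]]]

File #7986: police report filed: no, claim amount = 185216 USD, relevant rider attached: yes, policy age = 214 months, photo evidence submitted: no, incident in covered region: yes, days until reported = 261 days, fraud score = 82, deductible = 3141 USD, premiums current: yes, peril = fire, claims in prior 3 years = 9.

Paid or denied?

Atomic conditions:
  police report filed: no → false
  claims in prior 3 years ≥ 7: 9 ≥ 7 is true
  premiums current: yes → true
  claim amount > 248161 USD: 185216 > 248161 is false
  photo evidence submitted: no → false
  fraud score ≥ 33: 82 ≥ 33 is true
  policy age < 322 months: 214 < 322 is true
  deductible > 3558 USD: 3141 > 3558 is false
  claim amount ≤ 128642 USD: 185216 ≤ 128642 is false
  relevant rider attached: yes → true
  peril = collision: fire == collision is false
  incident in covered region: yes → true
Combine:
[1.1.1.1.1] exactly-one(false, true, true) = false
[1.1.1.1.2] false OR false OR true = true
[1.1.1.1] false AND true = false
[1.1.1.2.1] true → false = false
[1.1.1.2.2] false AND true AND false AND true = false
[1.1.1.2] false OR false = false
[1.1.1] false → false (antecedent false ⇒ implication holds) = true
[1.1] NOT true = false
[1] NOT false = true
[root] NOT true = false
Overall: false → denied

Denied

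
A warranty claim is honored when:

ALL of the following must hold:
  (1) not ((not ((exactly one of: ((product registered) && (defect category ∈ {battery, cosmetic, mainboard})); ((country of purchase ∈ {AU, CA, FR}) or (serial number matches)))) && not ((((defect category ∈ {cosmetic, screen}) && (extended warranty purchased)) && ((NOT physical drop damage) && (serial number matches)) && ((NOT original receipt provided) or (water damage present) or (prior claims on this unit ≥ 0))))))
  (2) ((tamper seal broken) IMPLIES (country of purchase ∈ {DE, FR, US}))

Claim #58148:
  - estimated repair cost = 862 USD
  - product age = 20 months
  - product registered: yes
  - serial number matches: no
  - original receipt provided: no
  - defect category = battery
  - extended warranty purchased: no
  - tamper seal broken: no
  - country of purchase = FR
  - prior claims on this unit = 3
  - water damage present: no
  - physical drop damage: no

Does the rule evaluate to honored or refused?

Refused

Atomic conditions:
  product registered: yes → true
  defect category ∈ {battery, cosmetic, mainboard}: battery is in the set → true
  country of purchase ∈ {AU, CA, FR}: FR is in the set → true
  serial number matches: no → false
  defect category ∈ {cosmetic, screen}: battery is not in the set → false
  extended warranty purchased: no → false
  NOT physical drop damage: no → true
  NOT original receipt provided: no → true
  water damage present: no → false
  prior claims on this unit ≥ 0: 3 ≥ 0 is true
  tamper seal broken: no → false
  country of purchase ∈ {DE, FR, US}: FR is in the set → true
Combine:
[1.1.1.1.1] true AND true = true
[1.1.1.1.2] true OR false = true
[1.1.1.1] exactly-one(true, true) = false
[1.1.1] NOT false = true
[1.1.2.1.1] false AND false = false
[1.1.2.1.2] true AND false = false
[1.1.2.1.3] true OR false OR true = true
[1.1.2.1] false AND false AND true = false
[1.1.2] NOT false = true
[1.1] true AND true = true
[1] NOT true = false
[2] false → true (antecedent false ⇒ implication holds) = true
[root] false AND true = false
Overall: false → refused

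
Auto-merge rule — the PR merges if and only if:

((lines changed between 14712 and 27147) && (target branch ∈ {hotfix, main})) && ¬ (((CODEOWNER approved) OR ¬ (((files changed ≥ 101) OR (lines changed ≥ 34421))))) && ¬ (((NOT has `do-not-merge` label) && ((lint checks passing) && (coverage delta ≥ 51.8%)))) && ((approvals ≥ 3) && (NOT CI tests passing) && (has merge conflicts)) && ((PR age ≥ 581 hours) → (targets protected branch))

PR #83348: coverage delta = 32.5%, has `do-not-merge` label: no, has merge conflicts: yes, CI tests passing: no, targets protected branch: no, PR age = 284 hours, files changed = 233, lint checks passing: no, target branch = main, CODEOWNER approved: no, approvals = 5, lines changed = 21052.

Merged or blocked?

Merged

Atomic conditions:
  lines changed between 14712 and 27147: 21052 in [14712, 27147] is true
  target branch ∈ {hotfix, main}: main is in the set → true
  CODEOWNER approved: no → false
  files changed ≥ 101: 233 ≥ 101 is true
  lines changed ≥ 34421: 21052 ≥ 34421 is false
  NOT has `do-not-merge` label: no → true
  lint checks passing: no → false
  coverage delta ≥ 51.8%: 32.5 ≥ 51.8 is false
  approvals ≥ 3: 5 ≥ 3 is true
  NOT CI tests passing: no → true
  has merge conflicts: yes → true
  PR age ≥ 581 hours: 284 ≥ 581 is false
  targets protected branch: no → false
Combine:
[1] true AND true = true
[2.1.2.1] true OR false = true
[2.1.2] NOT true = false
[2.1] false OR false = false
[2] NOT false = true
[3.1.2] false AND false = false
[3.1] true AND false = false
[3] NOT false = true
[4] true AND true AND true = true
[5] false → false (antecedent false ⇒ implication holds) = true
[root] true AND true AND true AND true AND true = true
Overall: true → merged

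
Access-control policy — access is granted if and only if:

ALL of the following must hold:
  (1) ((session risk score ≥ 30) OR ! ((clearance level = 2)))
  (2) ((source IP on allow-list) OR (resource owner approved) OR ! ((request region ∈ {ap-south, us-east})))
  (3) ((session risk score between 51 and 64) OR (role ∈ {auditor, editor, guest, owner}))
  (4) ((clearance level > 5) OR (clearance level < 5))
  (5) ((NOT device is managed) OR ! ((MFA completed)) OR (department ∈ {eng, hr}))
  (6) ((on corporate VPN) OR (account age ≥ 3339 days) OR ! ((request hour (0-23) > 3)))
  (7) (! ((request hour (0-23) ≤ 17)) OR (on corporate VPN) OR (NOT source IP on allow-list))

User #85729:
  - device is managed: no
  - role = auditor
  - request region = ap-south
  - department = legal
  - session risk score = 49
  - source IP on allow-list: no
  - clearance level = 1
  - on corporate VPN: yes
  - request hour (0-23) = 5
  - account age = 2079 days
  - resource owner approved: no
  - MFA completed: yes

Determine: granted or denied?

Atomic conditions:
  session risk score ≥ 30: 49 ≥ 30 is true
  clearance level = 2: 1 == 2 is false
  source IP on allow-list: no → false
  resource owner approved: no → false
  request region ∈ {ap-south, us-east}: ap-south is in the set → true
  session risk score between 51 and 64: 49 in [51, 64] is false
  role ∈ {auditor, editor, guest, owner}: auditor is in the set → true
  clearance level > 5: 1 > 5 is false
  clearance level < 5: 1 < 5 is true
  NOT device is managed: no → true
  MFA completed: yes → true
  department ∈ {eng, hr}: legal is not in the set → false
  on corporate VPN: yes → true
  account age ≥ 3339 days: 2079 ≥ 3339 is false
  request hour (0-23) > 3: 5 > 3 is true
  request hour (0-23) ≤ 17: 5 ≤ 17 is true
  NOT source IP on allow-list: no → true
Combine:
[1.2] NOT false = true
[1] true OR true = true
[2.3] NOT true = false
[2] false OR false OR false = false
[3] false OR true = true
[4] false OR true = true
[5.2] NOT true = false
[5] true OR false OR false = true
[6.3] NOT true = false
[6] true OR false OR false = true
[7.1] NOT true = false
[7] false OR true OR true = true
[root] true AND false AND true AND true AND true AND true AND true = false
Overall: false → denied

Denied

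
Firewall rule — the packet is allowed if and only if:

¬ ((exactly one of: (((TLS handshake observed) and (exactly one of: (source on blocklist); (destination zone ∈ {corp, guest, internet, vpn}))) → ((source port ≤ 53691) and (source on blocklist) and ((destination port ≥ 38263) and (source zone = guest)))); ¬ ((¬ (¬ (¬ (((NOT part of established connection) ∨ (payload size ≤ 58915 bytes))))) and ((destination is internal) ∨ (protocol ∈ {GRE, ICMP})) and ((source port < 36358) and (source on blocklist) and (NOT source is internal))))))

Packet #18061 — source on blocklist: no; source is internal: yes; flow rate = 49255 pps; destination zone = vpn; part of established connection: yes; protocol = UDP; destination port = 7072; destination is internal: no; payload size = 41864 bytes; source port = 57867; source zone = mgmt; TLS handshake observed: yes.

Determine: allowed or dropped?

Atomic conditions:
  TLS handshake observed: yes → true
  source on blocklist: no → false
  destination zone ∈ {corp, guest, internet, vpn}: vpn is in the set → true
  source port ≤ 53691: 57867 ≤ 53691 is false
  destination port ≥ 38263: 7072 ≥ 38263 is false
  source zone = guest: mgmt == guest is false
  NOT part of established connection: yes → false
  payload size ≤ 58915 bytes: 41864 ≤ 58915 is true
  destination is internal: no → false
  protocol ∈ {GRE, ICMP}: UDP is not in the set → false
  source port < 36358: 57867 < 36358 is false
  NOT source is internal: yes → false
Combine:
[1.1.1.2] exactly-one(false, true) = true
[1.1.1] true AND true = true
[1.1.2.3] false AND false = false
[1.1.2] false AND false AND false = false
[1.1] true → false = false
[1.2.1.1.1.1.1] false OR true = true
[1.2.1.1.1.1] NOT true = false
[1.2.1.1.1] NOT false = true
[1.2.1.1] NOT true = false
[1.2.1.2] false OR false = false
[1.2.1.3] false AND false AND false = false
[1.2.1] false AND false AND false = false
[1.2] NOT false = true
[1] exactly-one(false, true) = true
[root] NOT true = false
Overall: false → dropped

Dropped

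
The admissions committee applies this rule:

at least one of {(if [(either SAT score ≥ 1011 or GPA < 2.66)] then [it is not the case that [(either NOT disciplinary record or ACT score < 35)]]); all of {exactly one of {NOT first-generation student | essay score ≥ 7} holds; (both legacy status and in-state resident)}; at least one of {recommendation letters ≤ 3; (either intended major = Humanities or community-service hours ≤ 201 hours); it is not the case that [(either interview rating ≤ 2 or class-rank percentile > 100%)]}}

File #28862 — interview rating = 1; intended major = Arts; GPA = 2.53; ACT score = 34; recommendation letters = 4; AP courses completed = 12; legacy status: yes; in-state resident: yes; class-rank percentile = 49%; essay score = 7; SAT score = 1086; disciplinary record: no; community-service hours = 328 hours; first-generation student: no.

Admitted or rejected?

Rejected

Atomic conditions:
  SAT score ≥ 1011: 1086 ≥ 1011 is true
  GPA < 2.66: 2.53 < 2.66 is true
  NOT disciplinary record: no → true
  ACT score < 35: 34 < 35 is true
  NOT first-generation student: no → true
  essay score ≥ 7: 7 ≥ 7 is true
  legacy status: yes → true
  in-state resident: yes → true
  recommendation letters ≤ 3: 4 ≤ 3 is false
  intended major = Humanities: Arts == Humanities is false
  community-service hours ≤ 201 hours: 328 ≤ 201 is false
  interview rating ≤ 2: 1 ≤ 2 is true
  class-rank percentile > 100%: 49 > 100 is false
Combine:
[1.1] true OR true = true
[1.2.1] true OR true = true
[1.2] NOT true = false
[1] true → false = false
[2.1] exactly-one(true, true) = false
[2.2] true AND true = true
[2] false AND true = false
[3.2] false OR false = false
[3.3.1] true OR false = true
[3.3] NOT true = false
[3] false OR false OR false = false
[root] false OR false OR false = false
Overall: false → rejected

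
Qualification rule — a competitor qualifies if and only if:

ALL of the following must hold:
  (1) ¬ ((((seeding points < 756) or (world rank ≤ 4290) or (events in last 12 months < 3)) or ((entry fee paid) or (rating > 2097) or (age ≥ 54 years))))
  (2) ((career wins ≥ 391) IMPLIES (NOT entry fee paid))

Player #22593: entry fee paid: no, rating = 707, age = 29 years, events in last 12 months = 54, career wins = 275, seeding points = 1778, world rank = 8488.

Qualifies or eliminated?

Atomic conditions:
  seeding points < 756: 1778 < 756 is false
  world rank ≤ 4290: 8488 ≤ 4290 is false
  events in last 12 months < 3: 54 < 3 is false
  entry fee paid: no → false
  rating > 2097: 707 > 2097 is false
  age ≥ 54 years: 29 ≥ 54 is false
  career wins ≥ 391: 275 ≥ 391 is false
  NOT entry fee paid: no → true
Combine:
[1.1.1] false OR false OR false = false
[1.1.2] false OR false OR false = false
[1.1] false OR false = false
[1] NOT false = true
[2] false → true (antecedent false ⇒ implication holds) = true
[root] true AND true = true
Overall: true → qualifies

Qualifies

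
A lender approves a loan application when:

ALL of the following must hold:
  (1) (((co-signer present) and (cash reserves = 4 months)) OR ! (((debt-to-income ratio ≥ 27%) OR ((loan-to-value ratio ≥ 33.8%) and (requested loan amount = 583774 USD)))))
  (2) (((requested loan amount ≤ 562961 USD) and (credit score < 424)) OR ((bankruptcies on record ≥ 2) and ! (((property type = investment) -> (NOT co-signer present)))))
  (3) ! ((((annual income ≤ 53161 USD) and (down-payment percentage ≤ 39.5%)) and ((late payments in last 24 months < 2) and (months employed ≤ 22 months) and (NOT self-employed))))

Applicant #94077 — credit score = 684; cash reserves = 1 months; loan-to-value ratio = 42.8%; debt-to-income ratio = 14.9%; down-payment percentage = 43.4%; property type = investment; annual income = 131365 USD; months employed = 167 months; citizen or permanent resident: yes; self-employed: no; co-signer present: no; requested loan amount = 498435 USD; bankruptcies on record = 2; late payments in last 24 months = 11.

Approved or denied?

Atomic conditions:
  co-signer present: no → false
  cash reserves = 4 months: 1 == 4 is false
  debt-to-income ratio ≥ 27%: 14.9 ≥ 27 is false
  loan-to-value ratio ≥ 33.8%: 42.8 ≥ 33.8 is true
  requested loan amount = 583774 USD: 498435 == 583774 is false
  requested loan amount ≤ 562961 USD: 498435 ≤ 562961 is true
  credit score < 424: 684 < 424 is false
  bankruptcies on record ≥ 2: 2 ≥ 2 is true
  property type = investment: investment == investment is true
  NOT co-signer present: no → true
  annual income ≤ 53161 USD: 131365 ≤ 53161 is false
  down-payment percentage ≤ 39.5%: 43.4 ≤ 39.5 is false
  late payments in last 24 months < 2: 11 < 2 is false
  months employed ≤ 22 months: 167 ≤ 22 is false
  NOT self-employed: no → true
Combine:
[1.1] false AND false = false
[1.2.1.2] true AND false = false
[1.2.1] false OR false = false
[1.2] NOT false = true
[1] false OR true = true
[2.1] true AND false = false
[2.2.2.1] true → true = true
[2.2.2] NOT true = false
[2.2] true AND false = false
[2] false OR false = false
[3.1.1] false AND false = false
[3.1.2] false AND false AND true = false
[3.1] false AND false = false
[3] NOT false = true
[root] true AND false AND true = false
Overall: false → denied

Denied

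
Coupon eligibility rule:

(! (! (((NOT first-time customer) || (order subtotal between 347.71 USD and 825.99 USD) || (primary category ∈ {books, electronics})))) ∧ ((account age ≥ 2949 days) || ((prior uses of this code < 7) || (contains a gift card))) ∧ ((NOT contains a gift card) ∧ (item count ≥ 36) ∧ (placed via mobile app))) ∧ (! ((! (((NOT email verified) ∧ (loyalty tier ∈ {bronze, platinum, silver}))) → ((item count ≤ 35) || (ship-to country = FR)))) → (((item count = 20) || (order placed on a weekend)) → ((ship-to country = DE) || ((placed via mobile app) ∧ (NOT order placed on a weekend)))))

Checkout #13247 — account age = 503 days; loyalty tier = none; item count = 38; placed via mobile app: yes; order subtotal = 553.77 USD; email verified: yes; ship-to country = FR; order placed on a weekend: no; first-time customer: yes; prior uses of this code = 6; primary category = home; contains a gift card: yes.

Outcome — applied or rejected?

Atomic conditions:
  NOT first-time customer: yes → false
  order subtotal between 347.71 USD and 825.99 USD: 553.77 in [347.71, 825.99] is true
  primary category ∈ {books, electronics}: home is not in the set → false
  account age ≥ 2949 days: 503 ≥ 2949 is false
  prior uses of this code < 7: 6 < 7 is true
  contains a gift card: yes → true
  NOT contains a gift card: yes → false
  item count ≥ 36: 38 ≥ 36 is true
  placed via mobile app: yes → true
  NOT email verified: yes → false
  loyalty tier ∈ {bronze, platinum, silver}: none is not in the set → false
  item count ≤ 35: 38 ≤ 35 is false
  ship-to country = FR: FR == FR is true
  item count = 20: 38 == 20 is false
  order placed on a weekend: no → false
  ship-to country = DE: FR == DE is false
  NOT order placed on a weekend: no → true
Combine:
[1.1.1.1] false OR true OR false = true
[1.1.1] NOT true = false
[1.1] NOT false = true
[1.2.2] true OR true = true
[1.2] false OR true = true
[1.3] false AND true AND true = false
[1] true AND true AND false = false
[2.1.1.1.1] false AND false = false
[2.1.1.1] NOT false = true
[2.1.1.2] false OR true = true
[2.1.1] true → true = true
[2.1] NOT true = false
[2.2.1] false OR false = false
[2.2.2.2] true AND true = true
[2.2.2] false OR true = true
[2.2] false → true (antecedent false ⇒ implication holds) = true
[2] false → true (antecedent false ⇒ implication holds) = true
[root] false AND true = false
Overall: false → rejected

Rejected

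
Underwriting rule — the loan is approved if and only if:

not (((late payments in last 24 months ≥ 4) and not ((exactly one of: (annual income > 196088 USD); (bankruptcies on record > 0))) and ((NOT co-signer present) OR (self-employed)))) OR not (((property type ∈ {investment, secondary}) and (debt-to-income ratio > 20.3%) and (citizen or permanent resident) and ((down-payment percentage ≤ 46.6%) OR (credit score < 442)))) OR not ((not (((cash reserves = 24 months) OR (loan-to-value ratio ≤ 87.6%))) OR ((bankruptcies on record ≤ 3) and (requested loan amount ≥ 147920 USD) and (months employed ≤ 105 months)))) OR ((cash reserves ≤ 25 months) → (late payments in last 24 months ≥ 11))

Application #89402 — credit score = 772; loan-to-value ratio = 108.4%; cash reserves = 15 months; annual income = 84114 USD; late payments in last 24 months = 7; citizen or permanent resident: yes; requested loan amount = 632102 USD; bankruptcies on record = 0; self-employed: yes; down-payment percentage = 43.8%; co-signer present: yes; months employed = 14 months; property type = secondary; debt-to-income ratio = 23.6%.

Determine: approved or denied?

Denied

Atomic conditions:
  late payments in last 24 months ≥ 4: 7 ≥ 4 is true
  annual income > 196088 USD: 84114 > 196088 is false
  bankruptcies on record > 0: 0 > 0 is false
  NOT co-signer present: yes → false
  self-employed: yes → true
  property type ∈ {investment, secondary}: secondary is in the set → true
  debt-to-income ratio > 20.3%: 23.6 > 20.3 is true
  citizen or permanent resident: yes → true
  down-payment percentage ≤ 46.6%: 43.8 ≤ 46.6 is true
  credit score < 442: 772 < 442 is false
  cash reserves = 24 months: 15 == 24 is false
  loan-to-value ratio ≤ 87.6%: 108.4 ≤ 87.6 is false
  bankruptcies on record ≤ 3: 0 ≤ 3 is true
  requested loan amount ≥ 147920 USD: 632102 ≥ 147920 is true
  months employed ≤ 105 months: 14 ≤ 105 is true
  cash reserves ≤ 25 months: 15 ≤ 25 is true
  late payments in last 24 months ≥ 11: 7 ≥ 11 is false
Combine:
[1.1.2.1] exactly-one(false, false) = false
[1.1.2] NOT false = true
[1.1.3] false OR true = true
[1.1] true AND true AND true = true
[1] NOT true = false
[2.1.4] true OR false = true
[2.1] true AND true AND true AND true = true
[2] NOT true = false
[3.1.1.1] false OR false = false
[3.1.1] NOT false = true
[3.1.2] true AND true AND true = true
[3.1] true OR true = true
[3] NOT true = false
[4] true → false = false
[root] false OR false OR false OR false = false
Overall: false → denied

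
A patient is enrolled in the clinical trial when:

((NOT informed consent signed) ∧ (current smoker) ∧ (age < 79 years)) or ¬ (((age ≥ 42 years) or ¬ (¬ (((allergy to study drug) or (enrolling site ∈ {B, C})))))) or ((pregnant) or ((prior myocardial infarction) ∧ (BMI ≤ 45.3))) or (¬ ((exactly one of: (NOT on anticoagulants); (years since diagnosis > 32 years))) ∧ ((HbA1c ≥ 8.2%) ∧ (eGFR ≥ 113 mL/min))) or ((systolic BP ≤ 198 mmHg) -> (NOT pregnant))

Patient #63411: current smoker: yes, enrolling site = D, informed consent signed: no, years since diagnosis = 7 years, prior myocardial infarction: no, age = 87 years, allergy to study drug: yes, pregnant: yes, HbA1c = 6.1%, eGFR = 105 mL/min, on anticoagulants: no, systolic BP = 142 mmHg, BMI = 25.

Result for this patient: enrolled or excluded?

Enrolled

Atomic conditions:
  NOT informed consent signed: no → true
  current smoker: yes → true
  age < 79 years: 87 < 79 is false
  age ≥ 42 years: 87 ≥ 42 is true
  allergy to study drug: yes → true
  enrolling site ∈ {B, C}: D is not in the set → false
  pregnant: yes → true
  prior myocardial infarction: no → false
  BMI ≤ 45.3: 25 ≤ 45.3 is true
  NOT on anticoagulants: no → true
  years since diagnosis > 32 years: 7 > 32 is false
  HbA1c ≥ 8.2%: 6.1 ≥ 8.2 is false
  eGFR ≥ 113 mL/min: 105 ≥ 113 is false
  systolic BP ≤ 198 mmHg: 142 ≤ 198 is true
  NOT pregnant: yes → false
Combine:
[1] true AND true AND false = false
[2.1.2.1.1] true OR false = true
[2.1.2.1] NOT true = false
[2.1.2] NOT false = true
[2.1] true OR true = true
[2] NOT true = false
[3.2] false AND true = false
[3] true OR false = true
[4.1.1] exactly-one(true, false) = true
[4.1] NOT true = false
[4.2] false AND false = false
[4] false AND false = false
[5] true → false = false
[root] false OR false OR true OR false OR false = true
Overall: true → enrolled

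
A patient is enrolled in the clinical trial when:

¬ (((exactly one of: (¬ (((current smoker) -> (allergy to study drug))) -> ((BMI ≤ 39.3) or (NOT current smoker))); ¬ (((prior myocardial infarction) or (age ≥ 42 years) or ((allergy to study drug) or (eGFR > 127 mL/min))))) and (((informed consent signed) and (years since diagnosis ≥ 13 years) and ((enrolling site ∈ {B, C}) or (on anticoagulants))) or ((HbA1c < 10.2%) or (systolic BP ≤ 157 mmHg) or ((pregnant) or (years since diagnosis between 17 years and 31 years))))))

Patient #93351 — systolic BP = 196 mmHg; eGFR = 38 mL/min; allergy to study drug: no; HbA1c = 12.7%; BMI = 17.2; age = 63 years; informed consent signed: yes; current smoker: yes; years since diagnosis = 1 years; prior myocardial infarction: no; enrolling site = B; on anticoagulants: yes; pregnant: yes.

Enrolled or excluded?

Atomic conditions:
  current smoker: yes → true
  allergy to study drug: no → false
  BMI ≤ 39.3: 17.2 ≤ 39.3 is true
  NOT current smoker: yes → false
  prior myocardial infarction: no → false
  age ≥ 42 years: 63 ≥ 42 is true
  eGFR > 127 mL/min: 38 > 127 is false
  informed consent signed: yes → true
  years since diagnosis ≥ 13 years: 1 ≥ 13 is false
  enrolling site ∈ {B, C}: B is in the set → true
  on anticoagulants: yes → true
  HbA1c < 10.2%: 12.7 < 10.2 is false
  systolic BP ≤ 157 mmHg: 196 ≤ 157 is false
  pregnant: yes → true
  years since diagnosis between 17 years and 31 years: 1 in [17, 31] is false
Combine:
[1.1.1.1.1] true → false = false
[1.1.1.1] NOT false = true
[1.1.1.2] true OR false = true
[1.1.1] true → true = true
[1.1.2.1.3] false OR false = false
[1.1.2.1] false OR true OR false = true
[1.1.2] NOT true = false
[1.1] exactly-one(true, false) = true
[1.2.1.3] true OR true = true
[1.2.1] true AND false AND true = false
[1.2.2.3] true OR false = true
[1.2.2] false OR false OR true = true
[1.2] false OR true = true
[1] true AND true = true
[root] NOT true = false
Overall: false → excluded

Excluded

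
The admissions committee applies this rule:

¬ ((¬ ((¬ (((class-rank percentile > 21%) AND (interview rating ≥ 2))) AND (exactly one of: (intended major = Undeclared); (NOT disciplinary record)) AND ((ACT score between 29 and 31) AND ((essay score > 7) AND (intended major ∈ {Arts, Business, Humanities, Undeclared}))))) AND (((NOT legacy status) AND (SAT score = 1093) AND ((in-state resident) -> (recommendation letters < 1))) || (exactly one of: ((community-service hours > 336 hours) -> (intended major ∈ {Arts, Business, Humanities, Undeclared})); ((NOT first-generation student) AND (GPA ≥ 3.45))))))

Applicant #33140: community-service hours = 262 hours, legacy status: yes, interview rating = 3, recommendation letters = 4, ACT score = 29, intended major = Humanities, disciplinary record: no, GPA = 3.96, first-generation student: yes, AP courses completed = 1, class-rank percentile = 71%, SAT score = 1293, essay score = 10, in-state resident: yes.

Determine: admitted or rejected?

Atomic conditions:
  class-rank percentile > 21%: 71 > 21 is true
  interview rating ≥ 2: 3 ≥ 2 is true
  intended major = Undeclared: Humanities == Undeclared is false
  NOT disciplinary record: no → true
  ACT score between 29 and 31: 29 in [29, 31] is true
  essay score > 7: 10 > 7 is true
  intended major ∈ {Arts, Business, Humanities, Undeclared}: Humanities is in the set → true
  NOT legacy status: yes → false
  SAT score = 1093: 1293 == 1093 is false
  in-state resident: yes → true
  recommendation letters < 1: 4 < 1 is false
  community-service hours > 336 hours: 262 > 336 is false
  NOT first-generation student: yes → false
  GPA ≥ 3.45: 3.96 ≥ 3.45 is true
Combine:
[1.1.1.1.1] true AND true = true
[1.1.1.1] NOT true = false
[1.1.1.2] exactly-one(false, true) = true
[1.1.1.3.2] true AND true = true
[1.1.1.3] true AND true = true
[1.1.1] false AND true AND true = false
[1.1] NOT false = true
[1.2.1.3] true → false = false
[1.2.1] false AND false AND false = false
[1.2.2.1] false → true (antecedent false ⇒ implication holds) = true
[1.2.2.2] false AND true = false
[1.2.2] exactly-one(true, false) = true
[1.2] false OR true = true
[1] true AND true = true
[root] NOT true = false
Overall: false → rejected

Rejected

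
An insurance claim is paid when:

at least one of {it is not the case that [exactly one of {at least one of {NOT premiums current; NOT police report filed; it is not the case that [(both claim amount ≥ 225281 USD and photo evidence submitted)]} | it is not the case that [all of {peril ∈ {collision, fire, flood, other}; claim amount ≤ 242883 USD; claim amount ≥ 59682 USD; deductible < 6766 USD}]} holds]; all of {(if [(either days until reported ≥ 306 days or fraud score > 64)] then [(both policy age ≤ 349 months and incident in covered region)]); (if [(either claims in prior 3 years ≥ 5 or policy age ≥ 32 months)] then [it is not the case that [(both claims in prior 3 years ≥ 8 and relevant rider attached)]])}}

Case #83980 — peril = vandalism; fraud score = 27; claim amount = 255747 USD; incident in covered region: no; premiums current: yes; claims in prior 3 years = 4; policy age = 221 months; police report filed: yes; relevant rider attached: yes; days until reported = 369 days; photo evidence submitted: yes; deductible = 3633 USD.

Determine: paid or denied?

Denied

Atomic conditions:
  NOT premiums current: yes → false
  NOT police report filed: yes → false
  claim amount ≥ 225281 USD: 255747 ≥ 225281 is true
  photo evidence submitted: yes → true
  peril ∈ {collision, fire, flood, other}: vandalism is not in the set → false
  claim amount ≤ 242883 USD: 255747 ≤ 242883 is false
  claim amount ≥ 59682 USD: 255747 ≥ 59682 is true
  deductible < 6766 USD: 3633 < 6766 is true
  days until reported ≥ 306 days: 369 ≥ 306 is true
  fraud score > 64: 27 > 64 is false
  policy age ≤ 349 months: 221 ≤ 349 is true
  incident in covered region: no → false
  claims in prior 3 years ≥ 5: 4 ≥ 5 is false
  policy age ≥ 32 months: 221 ≥ 32 is true
  claims in prior 3 years ≥ 8: 4 ≥ 8 is false
  relevant rider attached: yes → true
Combine:
[1.1.1.3.1] true AND true = true
[1.1.1.3] NOT true = false
[1.1.1] false OR false OR false = false
[1.1.2.1] false AND false AND true AND true = false
[1.1.2] NOT false = true
[1.1] exactly-one(false, true) = true
[1] NOT true = false
[2.1.1] true OR false = true
[2.1.2] true AND false = false
[2.1] true → false = false
[2.2.1] false OR true = true
[2.2.2.1] false AND true = false
[2.2.2] NOT false = true
[2.2] true → true = true
[2] false AND true = false
[root] false OR false = false
Overall: false → denied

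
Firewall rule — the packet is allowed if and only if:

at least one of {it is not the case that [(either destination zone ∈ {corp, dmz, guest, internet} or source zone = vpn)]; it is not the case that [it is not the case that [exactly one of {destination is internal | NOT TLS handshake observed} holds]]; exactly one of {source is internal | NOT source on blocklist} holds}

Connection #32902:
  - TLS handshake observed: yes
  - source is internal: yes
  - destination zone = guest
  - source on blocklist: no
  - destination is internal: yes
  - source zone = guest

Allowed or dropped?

Allowed

Atomic conditions:
  destination zone ∈ {corp, dmz, guest, internet}: guest is in the set → true
  source zone = vpn: guest == vpn is false
  destination is internal: yes → true
  NOT TLS handshake observed: yes → false
  source is internal: yes → true
  NOT source on blocklist: no → true
Combine:
[1.1] true OR false = true
[1] NOT true = false
[2.1.1] exactly-one(true, false) = true
[2.1] NOT true = false
[2] NOT false = true
[3] exactly-one(true, true) = false
[root] false OR true OR false = true
Overall: true → allowed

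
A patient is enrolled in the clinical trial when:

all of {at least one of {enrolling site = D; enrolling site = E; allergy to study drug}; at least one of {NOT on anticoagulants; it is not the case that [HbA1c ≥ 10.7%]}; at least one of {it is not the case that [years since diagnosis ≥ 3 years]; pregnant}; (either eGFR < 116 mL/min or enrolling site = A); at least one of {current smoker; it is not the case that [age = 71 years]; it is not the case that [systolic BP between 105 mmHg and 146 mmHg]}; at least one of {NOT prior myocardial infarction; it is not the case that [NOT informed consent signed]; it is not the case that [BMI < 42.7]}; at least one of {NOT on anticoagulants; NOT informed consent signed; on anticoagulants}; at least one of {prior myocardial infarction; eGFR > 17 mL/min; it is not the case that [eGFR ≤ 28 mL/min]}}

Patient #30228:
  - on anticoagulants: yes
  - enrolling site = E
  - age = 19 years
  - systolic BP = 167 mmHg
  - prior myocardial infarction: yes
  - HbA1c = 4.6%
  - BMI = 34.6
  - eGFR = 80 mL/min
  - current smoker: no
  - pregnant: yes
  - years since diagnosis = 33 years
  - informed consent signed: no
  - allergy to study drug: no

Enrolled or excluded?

Excluded

Atomic conditions:
  enrolling site = D: E == D is false
  enrolling site = E: E == E is true
  allergy to study drug: no → false
  NOT on anticoagulants: yes → false
  HbA1c ≥ 10.7%: 4.6 ≥ 10.7 is false
  years since diagnosis ≥ 3 years: 33 ≥ 3 is true
  pregnant: yes → true
  eGFR < 116 mL/min: 80 < 116 is true
  enrolling site = A: E == A is false
  current smoker: no → false
  age = 71 years: 19 == 71 is false
  systolic BP between 105 mmHg and 146 mmHg: 167 in [105, 146] is false
  NOT prior myocardial infarction: yes → false
  NOT informed consent signed: no → true
  BMI < 42.7: 34.6 < 42.7 is true
  on anticoagulants: yes → true
  prior myocardial infarction: yes → true
  eGFR > 17 mL/min: 80 > 17 is true
  eGFR ≤ 28 mL/min: 80 ≤ 28 is false
Combine:
[1] false OR true OR false = true
[2.2] NOT false = true
[2] false OR true = true
[3.1] NOT true = false
[3] false OR true = true
[4] true OR false = true
[5.2] NOT false = true
[5.3] NOT false = true
[5] false OR true OR true = true
[6.2] NOT true = false
[6.3] NOT true = false
[6] false OR false OR false = false
[7] false OR true OR true = true
[8.3] NOT false = true
[8] true OR true OR true = true
[root] true AND true AND true AND true AND true AND false AND true AND true = false
Overall: false → excluded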